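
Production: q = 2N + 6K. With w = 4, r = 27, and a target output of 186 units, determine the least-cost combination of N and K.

N* = 93, K* = 0

The inputs are perfect substitutes, so the firm uses whichever has the lower cost per unit of output.
Cost per unit of output via N is w/2 = 2; via K it is r/6 = 4.5. N is cheaper.
Producing q = 186 with N alone: N = 93, K = 0.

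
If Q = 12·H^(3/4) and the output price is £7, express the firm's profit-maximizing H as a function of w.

MP_H = (3/4)·12·H^(-1/4) = 9·H^(-1/4).
Setting P·MP_H = w: 63·H^(-1/4) = w.
Solving for H: H^(-1/4) = w/63, so H = (63/w)^(4).

H(w) = (63/w)^(4)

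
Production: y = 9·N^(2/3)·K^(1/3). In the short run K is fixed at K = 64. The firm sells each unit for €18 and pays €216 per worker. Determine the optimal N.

N* = 8

With K = 64, MP_N = (2/3)·9·N^(-1/3)·64^(1/3) = 24·N^(-1/3).
Profit maximization for a price taker requires P·MP_N = w: 18·24·N^(-1/3) = 216.
So N^(-1/3) = 0.5, which gives N = 8.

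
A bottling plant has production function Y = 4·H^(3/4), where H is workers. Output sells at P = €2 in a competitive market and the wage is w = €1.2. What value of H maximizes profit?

MP_H = (3/4)·4·H^(-1/4) = 3·H^(-1/4).
Profit maximization for a price taker requires P·MP_H = w: 2·3·H^(-1/4) = 1.2.
So H^(-1/4) = 0.2, which gives H = 625.

H* = 625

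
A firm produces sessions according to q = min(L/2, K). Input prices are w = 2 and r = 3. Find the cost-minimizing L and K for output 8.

L* = 16, K* = 8

With a fixed-proportions technology, the cost-minimizing bundle uses no slack in either input: L/2 = K = q.
So L = 2·8 = 16 and K = 8.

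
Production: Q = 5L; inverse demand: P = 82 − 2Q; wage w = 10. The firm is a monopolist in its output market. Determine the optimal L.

L* = 4

Marginal revenue from the inverse demand is MR = 82 − 4Q.
The marginal product is MP_L = 5.
A monopolist hires until marginal revenue product equals the wage: MR·MP_L = w.
(82 − 20L)·5 = 10, so L = 4.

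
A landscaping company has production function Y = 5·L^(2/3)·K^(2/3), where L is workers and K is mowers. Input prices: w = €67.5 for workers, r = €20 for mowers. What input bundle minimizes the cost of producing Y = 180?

L* = 8, K* = 27

Cost minimization requires the marginal rate of technical substitution to equal the input-price ratio: MP_L/MP_K = w/r.
Here MP_L/MP_K = (2/3)·(K/L)/(2/3) = (K/L). Setting this equal to 67.5/20 = 3.375 gives K = 3.375L.
Substituting into Y = 180: 5·L^(2/3)·(3.375L)^(2/3) = 180.
Solving, L = 8 and K = 27.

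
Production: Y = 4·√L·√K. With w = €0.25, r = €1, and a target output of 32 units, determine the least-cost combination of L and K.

L* = 16, K* = 4

Cost minimization requires the marginal rate of technical substitution to equal the input-price ratio: MP_L/MP_K = w/r.
Here MP_L/MP_K = (1/2)·(K/L)/(1/2) = (K/L). Setting this equal to 0.25/1 = 0.25 gives K = 0.25L.
Substituting into Y = 32: 4·L^(1/2)·(0.25L)^(1/2) = 32.
Solving, L = 16 and K = 4.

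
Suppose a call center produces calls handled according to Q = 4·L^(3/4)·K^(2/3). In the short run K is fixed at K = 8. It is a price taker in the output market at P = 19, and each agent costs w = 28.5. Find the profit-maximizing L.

L* = 4096

With K = 8, MP_L = (3/4)·4·L^(-1/4)·8^(2/3) = 12·L^(-1/4).
Profit maximization for a price taker requires P·MP_L = w: 19·12·L^(-1/4) = 28.5.
So L^(-1/4) = 0.125, which gives L = 4096.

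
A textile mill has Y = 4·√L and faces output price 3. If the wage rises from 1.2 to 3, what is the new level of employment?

L* = 4

From P·MP_L = w with MP_L = 2·L^(-1/2), the labor demand is L(w) = (6/w)^(2).
At w = 1.2: L = 25. At w = 3: L = 4.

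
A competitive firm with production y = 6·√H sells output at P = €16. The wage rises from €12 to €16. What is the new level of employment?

H* = 9

From P·MP_H = w with MP_H = 3·H^(-1/2), the labor demand is H(w) = (48/w)^(2).
At w = 12: H = 16. At w = 16: H = 9.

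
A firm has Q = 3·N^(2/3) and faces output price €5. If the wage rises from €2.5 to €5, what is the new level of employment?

From P·MP_N = w with MP_N = 2·N^(-1/3), the labor demand is N(w) = (10/w)^(3).
At w = 2.5: N = 64. At w = 5: N = 8.

N* = 8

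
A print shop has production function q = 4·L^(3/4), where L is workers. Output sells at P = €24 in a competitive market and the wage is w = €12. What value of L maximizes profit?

MP_L = (3/4)·4·L^(-1/4) = 3·L^(-1/4).
Profit maximization for a price taker requires P·MP_L = w: 24·3·L^(-1/4) = 12.
So L^(-1/4) = 1/6, which gives L = 1296.

L* = 1296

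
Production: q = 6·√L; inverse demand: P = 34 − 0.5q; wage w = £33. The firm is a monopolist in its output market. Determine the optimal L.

L* = 4

Marginal revenue from the inverse demand is MR = 34 − q.
The marginal product is MP_L = 3·L^(-1/2).
A monopolist hires until marginal revenue product equals the wage: MR·MP_L = w.
At L, q = 6·√L. Substituting and solving: (34 − 6·√L)·3·L^(-1/2) = 33 gives L = 4.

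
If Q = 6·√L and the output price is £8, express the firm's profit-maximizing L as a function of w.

MP_L = (1/2)·6·L^(-1/2) = 3·L^(-1/2).
Setting P·MP_L = w: 24·L^(-1/2) = w.
Solving for L: L^(-1/2) = w/24, so L = (24/w)^(2).

L(w) = 576/w²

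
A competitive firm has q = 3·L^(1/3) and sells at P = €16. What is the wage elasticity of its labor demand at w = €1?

ε = -1.5

MP_L = (1/3)·3·L^(-2/3), so P·MP_L = w gives 16·L^(-2/3) = w.
Solving, L(w) = (16/w)^(3/2). This is a constant-elasticity form: L ∝ w^(−3/2), so ε = −3/2.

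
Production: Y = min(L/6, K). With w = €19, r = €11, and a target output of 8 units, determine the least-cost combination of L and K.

With a fixed-proportions technology, the cost-minimizing bundle uses no slack in either input: L/6 = K = Y.
So L = 6·8 = 48 and K = 8.

L* = 48, K* = 8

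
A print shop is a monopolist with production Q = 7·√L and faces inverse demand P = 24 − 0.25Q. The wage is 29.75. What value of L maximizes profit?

Marginal revenue from the inverse demand is MR = 24 − 0.5Q.
The marginal product is MP_L = 3.5·L^(-1/2).
A monopolist hires until marginal revenue product equals the wage: MR·MP_L = w.
At L, Q = 7·√L. Substituting and solving: (24 − 3.5·√L)·3.5·L^(-1/2) = 29.75 gives L = 4.

L* = 4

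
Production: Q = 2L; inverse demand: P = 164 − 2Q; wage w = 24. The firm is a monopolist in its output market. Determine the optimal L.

L* = 19

Marginal revenue from the inverse demand is MR = 164 − 4Q.
The marginal product is MP_L = 2.
A monopolist hires until marginal revenue product equals the wage: MR·MP_L = w.
(164 − 8L)·2 = 24, so L = 19.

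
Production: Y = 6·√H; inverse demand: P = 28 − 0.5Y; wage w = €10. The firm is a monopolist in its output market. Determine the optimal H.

H* = 9

Marginal revenue from the inverse demand is MR = 28 − Y.
The marginal product is MP_H = 3·H^(-1/2).
A monopolist hires until marginal revenue product equals the wage: MR·MP_H = w.
At H, Y = 6·√H. Substituting and solving: (28 − 6·√H)·3·H^(-1/2) = 10 gives H = 9.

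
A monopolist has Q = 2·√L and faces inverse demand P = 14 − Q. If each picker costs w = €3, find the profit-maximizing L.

L* = 4

Marginal revenue from the inverse demand is MR = 14 − 2Q.
The marginal product is MP_L = L^(-1/2).
A monopolist hires until marginal revenue product equals the wage: MR·MP_L = w.
At L, Q = 2·√L. Substituting and solving: (14 − 4·√L)·L^(-1/2) = 3 gives L = 4.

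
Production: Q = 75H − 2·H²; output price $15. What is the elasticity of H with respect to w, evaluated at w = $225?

From P·MP_H = w with MP_H = 75 − 4H, labor demand is H(w) = (75 − w/15)/4.
dH/dw = −1/(60) = -1/60.
At w = 225, H = 15, so ε = (dH/dw)·(w/H) = (-1/60)·(225/15) = -0.25.

ε = -0.25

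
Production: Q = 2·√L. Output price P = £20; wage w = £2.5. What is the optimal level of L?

L* = 64

MP_L = (1/2)·2·L^(-1/2) = L^(-1/2).
Profit maximization for a price taker requires P·MP_L = w: 20·L^(-1/2) = 2.5.
So L^(-1/2) = 0.125, which gives L = 64.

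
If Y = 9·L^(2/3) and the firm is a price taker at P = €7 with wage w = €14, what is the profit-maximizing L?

MP_L = (2/3)·9·L^(-1/3) = 6·L^(-1/3).
Profit maximization for a price taker requires P·MP_L = w: 7·6·L^(-1/3) = 14.
So L^(-1/3) = 1/3, which gives L = 27.

L* = 27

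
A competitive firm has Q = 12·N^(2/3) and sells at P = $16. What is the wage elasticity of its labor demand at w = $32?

MP_N = (2/3)·12·N^(-1/3), so P·MP_N = w gives 128·N^(-1/3) = w.
Solving, N(w) = (128/w)^(3). This is a constant-elasticity form: N ∝ w^(−3), so ε = −3.

ε = -3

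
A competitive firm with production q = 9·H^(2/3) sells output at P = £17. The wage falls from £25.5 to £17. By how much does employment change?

ΔH = 152

From P·MP_H = w with MP_H = 6·H^(-1/3), the labor demand is H(w) = (102/w)^(3).
At w = 25.5: H = 64. At w = 17: H = 216.
ΔH = 216 − 64 = 152.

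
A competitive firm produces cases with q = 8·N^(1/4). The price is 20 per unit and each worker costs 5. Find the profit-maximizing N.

N* = 16

MP_N = (1/4)·8·N^(-3/4) = 2·N^(-3/4).
Profit maximization for a price taker requires P·MP_N = w: 20·2·N^(-3/4) = 5.
So N^(-3/4) = 0.125, which gives N = 16.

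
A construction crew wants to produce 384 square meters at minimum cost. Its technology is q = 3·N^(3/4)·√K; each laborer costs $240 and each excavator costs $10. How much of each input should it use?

N* = 16, K* = 256

Cost minimization requires the marginal rate of technical substitution to equal the input-price ratio: MP_N/MP_K = w/r.
Here MP_N/MP_K = (3/4)·(K/N)/(1/2) = 1.5·(K/N). Setting this equal to 240/10 = 24 gives K = 16N.
Substituting into q = 384: 3·N^(3/4)·(16N)^(1/2) = 384.
Solving, N = 16 and K = 256.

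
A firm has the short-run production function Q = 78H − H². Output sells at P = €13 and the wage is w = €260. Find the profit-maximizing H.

The marginal product of H is MP_H = 78 − 2H.
A price-taking firm hires until the value of the marginal product equals the wage: P·MP_H = w, so 13·(78 − 2H) = 260.
Then 78 − 2H = 20, giving H = 29.

H* = 29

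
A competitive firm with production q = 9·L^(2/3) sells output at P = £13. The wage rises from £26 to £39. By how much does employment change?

From P·MP_L = w with MP_L = 6·L^(-1/3), the labor demand is L(w) = (78/w)^(3).
At w = 26: L = 27. At w = 39: L = 8.
ΔL = 8 − 27 = -19.

ΔL = -19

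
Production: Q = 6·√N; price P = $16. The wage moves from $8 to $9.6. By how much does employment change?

From P·MP_N = w with MP_N = 3·N^(-1/2), the labor demand is N(w) = (48/w)^(2).
At w = 8: N = 36. At w = 9.6: N = 25.
ΔN = 25 − 36 = -11.

ΔN = -11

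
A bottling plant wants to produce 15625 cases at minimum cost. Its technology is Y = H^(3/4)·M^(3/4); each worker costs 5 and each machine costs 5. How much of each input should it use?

Cost minimization requires the marginal rate of technical substitution to equal the input-price ratio: MP_H/MP_M = w/r.
Here MP_H/MP_M = (3/4)·(M/H)/(3/4) = (M/H). Setting this equal to 5/5 = 1 gives M = H.
Substituting into Y = 15625: H^(3/4)·(H)^(3/4) = 15625.
Solving, H = 625 and M = 625.

H* = 625, M* = 625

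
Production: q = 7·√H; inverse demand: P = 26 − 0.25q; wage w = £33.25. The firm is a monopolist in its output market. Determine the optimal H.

Marginal revenue from the inverse demand is MR = 26 − 0.5q.
The marginal product is MP_H = 3.5·H^(-1/2).
A monopolist hires until marginal revenue product equals the wage: MR·MP_H = w.
At H, q = 7·√H. Substituting and solving: (26 − 3.5·√H)·3.5·H^(-1/2) = 33.25 gives H = 4.

H* = 4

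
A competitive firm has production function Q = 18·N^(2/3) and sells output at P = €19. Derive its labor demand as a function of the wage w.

N(w) = (228/w)^(3)

MP_N = (2/3)·18·N^(-1/3) = 12·N^(-1/3).
Setting P·MP_N = w: 228·N^(-1/3) = w.
Solving for N: N^(-1/3) = w/228, so N = (228/w)^(3).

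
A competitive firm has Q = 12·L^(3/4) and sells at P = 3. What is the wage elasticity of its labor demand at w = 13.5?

ε = -4

MP_L = (3/4)·12·L^(-1/4), so P·MP_L = w gives 27·L^(-1/4) = w.
Solving, L(w) = (27/w)^(4). This is a constant-elasticity form: L ∝ w^(−4), so ε = −4.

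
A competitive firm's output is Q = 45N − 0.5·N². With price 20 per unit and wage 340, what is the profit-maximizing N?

N* = 28

The marginal product of N is MP_N = 45 − N.
A price-taking firm hires until the value of the marginal product equals the wage: P·MP_N = w, so 20·(45 − N) = 340.
Then 45 − N = 17, giving N = 28.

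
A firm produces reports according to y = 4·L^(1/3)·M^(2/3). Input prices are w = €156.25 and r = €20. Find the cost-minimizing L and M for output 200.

L* = 8, M* = 125

Cost minimization requires the marginal rate of technical substitution to equal the input-price ratio: MP_L/MP_M = w/r.
Here MP_L/MP_M = (1/3)·(M/L)/(2/3) = 0.5·(M/L). Setting this equal to 156.25/20 = 7.8125 gives M = 15.625L.
Substituting into y = 200: 4·L^(1/3)·(15.625L)^(2/3) = 200.
Solving, L = 8 and M = 125.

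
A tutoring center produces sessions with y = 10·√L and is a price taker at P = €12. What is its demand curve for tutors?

MP_L = (1/2)·10·L^(-1/2) = 5·L^(-1/2).
Setting P·MP_L = w: 60·L^(-1/2) = w.
Solving for L: L^(-1/2) = w/60, so L = (60/w)^(2).

L(w) = 3600/w²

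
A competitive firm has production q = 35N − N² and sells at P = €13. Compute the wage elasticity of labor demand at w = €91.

From P·MP_N = w with MP_N = 35 − 2N, labor demand is N(w) = (35 − w/13)/2.
dN/dw = −1/(26) = -1/26.
At w = 91, N = 14, so ε = (dN/dw)·(w/N) = (-1/26)·(91/14) = -0.25.

ε = -0.25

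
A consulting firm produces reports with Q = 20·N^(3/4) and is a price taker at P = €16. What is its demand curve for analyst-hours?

N(w) = (240/w)^(4)

MP_N = (3/4)·20·N^(-1/4) = 15·N^(-1/4).
Setting P·MP_N = w: 240·N^(-1/4) = w.
Solving for N: N^(-1/4) = w/240, so N = (240/w)^(4).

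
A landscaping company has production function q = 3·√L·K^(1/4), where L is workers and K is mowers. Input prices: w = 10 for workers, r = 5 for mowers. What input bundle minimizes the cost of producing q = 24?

Cost minimization requires the marginal rate of technical substitution to equal the input-price ratio: MP_L/MP_K = w/r.
Here MP_L/MP_K = (1/2)·(K/L)/(1/4) = 2·(K/L). Setting this equal to 10/5 = 2 gives K = L.
Substituting into q = 24: 3·L^(1/2)·(L)^(1/4) = 24.
Solving, L = 16 and K = 16.

L* = 16, K* = 16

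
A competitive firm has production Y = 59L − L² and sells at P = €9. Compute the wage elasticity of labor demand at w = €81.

ε = -0.18

From P·MP_L = w with MP_L = 59 − 2L, labor demand is L(w) = (59 − w/9)/2.
dL/dw = −1/(18) = -1/18.
At w = 81, L = 25, so ε = (dL/dw)·(w/L) = (-1/18)·(81/25) = -0.18.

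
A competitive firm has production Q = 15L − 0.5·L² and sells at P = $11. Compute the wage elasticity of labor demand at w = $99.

From P·MP_L = w with MP_L = 15 − L, labor demand is L(w) = 15 − w/11.
dL/dw = −1/(11) = -1/11.
At w = 99, L = 6, so ε = (dL/dw)·(w/L) = (-1/11)·(99/6) = -1.5.

ε = -1.5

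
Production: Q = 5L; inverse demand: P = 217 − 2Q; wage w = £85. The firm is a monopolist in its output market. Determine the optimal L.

L* = 10

Marginal revenue from the inverse demand is MR = 217 − 4Q.
The marginal product is MP_L = 5.
A monopolist hires until marginal revenue product equals the wage: MR·MP_L = w.
(217 − 20L)·5 = 85, so L = 10.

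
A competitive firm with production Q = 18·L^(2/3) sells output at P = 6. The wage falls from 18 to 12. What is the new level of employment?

L* = 216

From P·MP_L = w with MP_L = 12·L^(-1/3), the labor demand is L(w) = (72/w)^(3).
At w = 18: L = 64. At w = 12: L = 216.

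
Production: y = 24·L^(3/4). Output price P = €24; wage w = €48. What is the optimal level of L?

L* = 6561

MP_L = (3/4)·24·L^(-1/4) = 18·L^(-1/4).
Profit maximization for a price taker requires P·MP_L = w: 24·18·L^(-1/4) = 48.
So L^(-1/4) = 1/9, which gives L = 6561.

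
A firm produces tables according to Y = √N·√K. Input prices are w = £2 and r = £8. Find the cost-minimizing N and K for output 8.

N* = 16, K* = 4

Cost minimization requires the marginal rate of technical substitution to equal the input-price ratio: MP_N/MP_K = w/r.
Here MP_N/MP_K = (1/2)·(K/N)/(1/2) = (K/N). Setting this equal to 2/8 = 0.25 gives K = 0.25N.
Substituting into Y = 8: N^(1/2)·(0.25N)^(1/2) = 8.
Solving, N = 16 and K = 4.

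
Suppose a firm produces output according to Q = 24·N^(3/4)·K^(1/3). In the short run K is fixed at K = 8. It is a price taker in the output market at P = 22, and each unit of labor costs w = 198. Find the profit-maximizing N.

With K = 8, MP_N = (3/4)·24·N^(-1/4)·8^(1/3) = 36·N^(-1/4).
Profit maximization for a price taker requires P·MP_N = w: 22·36·N^(-1/4) = 198.
So N^(-1/4) = 0.25, which gives N = 256.

N* = 256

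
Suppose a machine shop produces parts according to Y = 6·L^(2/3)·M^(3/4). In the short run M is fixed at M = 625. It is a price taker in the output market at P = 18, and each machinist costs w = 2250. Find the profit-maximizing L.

L* = 64

With M = 625, MP_L = (2/3)·6·L^(-1/3)·625^(3/4) = 500·L^(-1/3).
Profit maximization for a price taker requires P·MP_L = w: 18·500·L^(-1/3) = 2250.
So L^(-1/3) = 0.25, which gives L = 64.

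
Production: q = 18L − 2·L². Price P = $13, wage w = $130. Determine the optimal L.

The marginal product of L is MP_L = 18 − 4L.
A price-taking firm hires until the value of the marginal product equals the wage: P·MP_L = w, so 13·(18 − 4L) = 130.
Then 18 − 4L = 10, giving L = 2.

L* = 2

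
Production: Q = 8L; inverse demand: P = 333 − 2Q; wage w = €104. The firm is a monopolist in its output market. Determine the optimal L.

L* = 10

Marginal revenue from the inverse demand is MR = 333 − 4Q.
The marginal product is MP_L = 8.
A monopolist hires until marginal revenue product equals the wage: MR·MP_L = w.
(333 − 32L)·8 = 104, so L = 10.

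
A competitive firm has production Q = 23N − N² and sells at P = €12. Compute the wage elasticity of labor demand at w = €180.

ε = -1.875

From P·MP_N = w with MP_N = 23 − 2N, labor demand is N(w) = (23 − w/12)/2.
dN/dw = −1/(24) = -1/24.
At w = 180, N = 4, so ε = (dN/dw)·(w/N) = (-1/24)·(180/4) = -1.875.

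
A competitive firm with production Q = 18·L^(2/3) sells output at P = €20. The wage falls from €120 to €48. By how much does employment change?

From P·MP_L = w with MP_L = 12·L^(-1/3), the labor demand is L(w) = (240/w)^(3).
At w = 120: L = 8. At w = 48: L = 125.
ΔL = 125 − 8 = 117.

ΔL = 117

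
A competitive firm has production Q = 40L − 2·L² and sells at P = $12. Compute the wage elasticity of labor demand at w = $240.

ε = -1

From P·MP_L = w with MP_L = 40 − 4L, labor demand is L(w) = (40 − w/12)/4.
dL/dw = −1/(48) = -1/48.
At w = 240, L = 5, so ε = (dL/dw)·(w/L) = (-1/48)·(240/5) = -1.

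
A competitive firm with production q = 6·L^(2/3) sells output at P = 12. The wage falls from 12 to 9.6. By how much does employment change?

ΔL = 61

From P·MP_L = w with MP_L = 4·L^(-1/3), the labor demand is L(w) = (48/w)^(3).
At w = 12: L = 64. At w = 9.6: L = 125.
ΔL = 125 − 64 = 61.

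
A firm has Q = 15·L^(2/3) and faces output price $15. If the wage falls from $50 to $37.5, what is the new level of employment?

From P·MP_L = w with MP_L = 10·L^(-1/3), the labor demand is L(w) = (150/w)^(3).
At w = 50: L = 27. At w = 37.5: L = 64.

L* = 64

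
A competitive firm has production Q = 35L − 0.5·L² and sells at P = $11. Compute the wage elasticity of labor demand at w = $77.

ε = -0.25

From P·MP_L = w with MP_L = 35 − L, labor demand is L(w) = 35 − w/11.
dL/dw = −1/(11) = -1/11.
At w = 77, L = 28, so ε = (dL/dw)·(w/L) = (-1/11)·(77/28) = -0.25.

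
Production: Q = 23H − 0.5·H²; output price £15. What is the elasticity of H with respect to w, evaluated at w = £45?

ε = -0.15

From P·MP_H = w with MP_H = 23 − H, labor demand is H(w) = 23 − w/15.
dH/dw = −1/(15) = -1/15.
At w = 45, H = 20, so ε = (dH/dw)·(w/H) = (-1/15)·(45/20) = -0.15.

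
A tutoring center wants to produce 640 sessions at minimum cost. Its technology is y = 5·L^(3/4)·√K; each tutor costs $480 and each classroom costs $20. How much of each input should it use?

L* = 16, K* = 256

Cost minimization requires the marginal rate of technical substitution to equal the input-price ratio: MP_L/MP_K = w/r.
Here MP_L/MP_K = (3/4)·(K/L)/(1/2) = 1.5·(K/L). Setting this equal to 480/20 = 24 gives K = 16L.
Substituting into y = 640: 5·L^(3/4)·(16L)^(1/2) = 640.
Solving, L = 16 and K = 256.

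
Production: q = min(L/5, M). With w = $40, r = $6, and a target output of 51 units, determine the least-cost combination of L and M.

L* = 255, M* = 51

With a fixed-proportions technology, the cost-minimizing bundle uses no slack in either input: L/5 = M = q.
So L = 5·51 = 255 and M = 51.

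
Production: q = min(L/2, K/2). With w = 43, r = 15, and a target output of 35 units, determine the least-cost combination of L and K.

With a fixed-proportions technology, the cost-minimizing bundle uses no slack in either input: L/2 = K/2 = q.
So L = 2·35 = 70 and K = 2·35 = 70.

L* = 70, K* = 70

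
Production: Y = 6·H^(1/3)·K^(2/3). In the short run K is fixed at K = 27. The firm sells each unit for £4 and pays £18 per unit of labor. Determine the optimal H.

With K = 27, MP_H = (1/3)·6·H^(-2/3)·27^(2/3) = 18·H^(-2/3).
Profit maximization for a price taker requires P·MP_H = w: 4·18·H^(-2/3) = 18.
So H^(-2/3) = 0.25, which gives H = 8.

H* = 8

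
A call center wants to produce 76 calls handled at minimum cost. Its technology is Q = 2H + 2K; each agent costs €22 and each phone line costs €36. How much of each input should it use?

The inputs are perfect substitutes, so the firm uses whichever has the lower cost per unit of output.
Cost per unit of output via H is w/2 = 11; via K it is r/2 = 18. H is cheaper.
Producing Q = 76 with H alone: H = 38, K = 0.

H* = 38, K* = 0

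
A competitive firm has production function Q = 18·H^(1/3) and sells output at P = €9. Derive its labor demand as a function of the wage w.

H(w) = (54/w)^(3/2)

MP_H = (1/3)·18·H^(-2/3) = 6·H^(-2/3).
Setting P·MP_H = w: 54·H^(-2/3) = w.
Solving for H: H^(-2/3) = w/54, so H = (54/w)^(3/2).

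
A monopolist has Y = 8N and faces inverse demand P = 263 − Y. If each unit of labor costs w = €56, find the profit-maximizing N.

N* = 16

Marginal revenue from the inverse demand is MR = 263 − 2Y.
The marginal product is MP_N = 8.
A monopolist hires until marginal revenue product equals the wage: MR·MP_N = w.
(263 − 16N)·8 = 56, so N = 16.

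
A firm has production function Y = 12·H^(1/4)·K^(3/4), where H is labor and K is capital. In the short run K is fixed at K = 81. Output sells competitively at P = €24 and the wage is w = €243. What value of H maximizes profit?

With K = 81, MP_H = (1/4)·12·H^(-3/4)·81^(3/4) = 81·H^(-3/4).
Profit maximization for a price taker requires P·MP_H = w: 24·81·H^(-3/4) = 243.
So H^(-3/4) = 0.125, which gives H = 16.

H* = 16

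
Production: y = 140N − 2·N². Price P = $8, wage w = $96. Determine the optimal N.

N* = 32

The marginal product of N is MP_N = 140 − 4N.
A price-taking firm hires until the value of the marginal product equals the wage: P·MP_N = w, so 8·(140 − 4N) = 96.
Then 140 − 4N = 12, giving N = 32.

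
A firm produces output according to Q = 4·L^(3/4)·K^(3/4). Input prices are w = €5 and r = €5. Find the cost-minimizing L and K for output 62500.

L* = 625, K* = 625

Cost minimization requires the marginal rate of technical substitution to equal the input-price ratio: MP_L/MP_K = w/r.
Here MP_L/MP_K = (3/4)·(K/L)/(3/4) = (K/L). Setting this equal to 5/5 = 1 gives K = L.
Substituting into Q = 62500: 4·L^(3/4)·(L)^(3/4) = 62500.
Solving, L = 625 and K = 625.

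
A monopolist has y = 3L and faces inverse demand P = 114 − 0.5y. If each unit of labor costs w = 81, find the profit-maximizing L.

Marginal revenue from the inverse demand is MR = 114 − y.
The marginal product is MP_L = 3.
A monopolist hires until marginal revenue product equals the wage: MR·MP_L = w.
(114 − 3L)·3 = 81, so L = 29.

L* = 29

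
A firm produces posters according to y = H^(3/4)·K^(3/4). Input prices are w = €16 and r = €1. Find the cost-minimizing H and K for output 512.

Cost minimization requires the marginal rate of technical substitution to equal the input-price ratio: MP_H/MP_K = w/r.
Here MP_H/MP_K = (3/4)·(K/H)/(3/4) = (K/H). Setting this equal to 16/1 = 16 gives K = 16H.
Substituting into y = 512: H^(3/4)·(16H)^(3/4) = 512.
Solving, H = 16 and K = 256.

H* = 16, K* = 256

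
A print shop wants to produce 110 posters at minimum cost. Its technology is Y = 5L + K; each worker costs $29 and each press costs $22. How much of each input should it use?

The inputs are perfect substitutes, so the firm uses whichever has the lower cost per unit of output.
Cost per unit of output via L is 5.8; via K it is 22. L is cheaper.
Producing Y = 110 with L alone: L = 22, K = 0.

L* = 22, K* = 0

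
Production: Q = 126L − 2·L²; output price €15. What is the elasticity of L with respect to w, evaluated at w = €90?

From P·MP_L = w with MP_L = 126 − 4L, labor demand is L(w) = (126 − w/15)/4.
dL/dw = −1/(60) = -1/60.
At w = 90, L = 30, so ε = (dL/dw)·(w/L) = (-1/60)·(90/30) = -0.05.

ε = -0.05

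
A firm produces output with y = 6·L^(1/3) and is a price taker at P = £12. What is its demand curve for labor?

L(w) = (24/w)^(3/2)

MP_L = (1/3)·6·L^(-2/3) = 2·L^(-2/3).
Setting P·MP_L = w: 24·L^(-2/3) = w.
Solving for L: L^(-2/3) = w/24, so L = (24/w)^(3/2).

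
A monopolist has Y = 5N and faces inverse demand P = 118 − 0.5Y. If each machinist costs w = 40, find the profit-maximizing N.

Marginal revenue from the inverse demand is MR = 118 − Y.
The marginal product is MP_N = 5.
A monopolist hires until marginal revenue product equals the wage: MR·MP_N = w.
(118 − 5N)·5 = 40, so N = 22.

N* = 22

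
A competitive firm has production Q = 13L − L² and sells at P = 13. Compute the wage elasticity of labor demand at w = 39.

ε = -0.3

From P·MP_L = w with MP_L = 13 − 2L, labor demand is L(w) = (13 − w/13)/2.
dL/dw = −1/(26) = -1/26.
At w = 39, L = 5, so ε = (dL/dw)·(w/L) = (-1/26)·(39/5) = -0.3.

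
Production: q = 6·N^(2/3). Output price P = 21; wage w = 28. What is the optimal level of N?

MP_N = (2/3)·6·N^(-1/3) = 4·N^(-1/3).
Profit maximization for a price taker requires P·MP_N = w: 21·4·N^(-1/3) = 28.
So N^(-1/3) = 1/3, which gives N = 27.

N* = 27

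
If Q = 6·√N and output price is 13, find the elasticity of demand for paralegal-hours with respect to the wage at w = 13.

ε = -2

MP_N = (1/2)·6·N^(-1/2), so P·MP_N = w gives 39·N^(-1/2) = w.
Solving, N(w) = (39/w)^(2). This is a constant-elasticity form: N ∝ w^(−2), so ε = −2.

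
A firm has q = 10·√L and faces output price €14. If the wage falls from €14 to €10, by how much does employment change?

ΔL = 24

From P·MP_L = w with MP_L = 5·L^(-1/2), the labor demand is L(w) = (70/w)^(2).
At w = 14: L = 25. At w = 10: L = 49.
ΔL = 49 − 25 = 24.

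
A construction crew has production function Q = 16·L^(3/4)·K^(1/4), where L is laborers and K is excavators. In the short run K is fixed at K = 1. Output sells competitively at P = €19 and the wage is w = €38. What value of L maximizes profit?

With K = 1, MP_L = (3/4)·16·L^(-1/4)·1^(1/4) = 12·L^(-1/4).
Profit maximization for a price taker requires P·MP_L = w: 19·12·L^(-1/4) = 38.
So L^(-1/4) = 1/6, which gives L = 1296.

L* = 1296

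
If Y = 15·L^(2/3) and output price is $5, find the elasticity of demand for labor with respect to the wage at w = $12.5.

MP_L = (2/3)·15·L^(-1/3), so P·MP_L = w gives 50·L^(-1/3) = w.
Solving, L(w) = (50/w)^(3). This is a constant-elasticity form: L ∝ w^(−3), so ε = −3.

ε = -3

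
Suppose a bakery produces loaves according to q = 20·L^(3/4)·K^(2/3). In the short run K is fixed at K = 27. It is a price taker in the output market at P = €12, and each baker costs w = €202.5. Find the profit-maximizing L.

With K = 27, MP_L = (3/4)·20·L^(-1/4)·27^(2/3) = 135·L^(-1/4).
Profit maximization for a price taker requires P·MP_L = w: 12·135·L^(-1/4) = 202.5.
So L^(-1/4) = 0.125, which gives L = 4096.

L* = 4096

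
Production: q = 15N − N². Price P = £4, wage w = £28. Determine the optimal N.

N* = 4

The marginal product of N is MP_N = 15 − 2N.
A price-taking firm hires until the value of the marginal product equals the wage: P·MP_N = w, so 4·(15 − 2N) = 28.
Then 15 − 2N = 7, giving N = 4.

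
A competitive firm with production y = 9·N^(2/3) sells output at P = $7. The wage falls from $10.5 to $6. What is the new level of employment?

From P·MP_N = w with MP_N = 6·N^(-1/3), the labor demand is N(w) = (42/w)^(3).
At w = 10.5: N = 64. At w = 6: N = 343.

N* = 343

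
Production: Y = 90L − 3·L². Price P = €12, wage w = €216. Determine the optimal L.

L* = 12

The marginal product of L is MP_L = 90 − 6L.
A price-taking firm hires until the value of the marginal product equals the wage: P·MP_L = w, so 12·(90 − 6L) = 216.
Then 90 − 6L = 18, giving L = 12.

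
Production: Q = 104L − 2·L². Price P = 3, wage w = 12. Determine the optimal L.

The marginal product of L is MP_L = 104 − 4L.
A price-taking firm hires until the value of the marginal product equals the wage: P·MP_L = w, so 3·(104 − 4L) = 12.
Then 104 − 4L = 4, giving L = 25.

L* = 25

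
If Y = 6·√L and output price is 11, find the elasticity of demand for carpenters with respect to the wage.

ε = -2

MP_L = (1/2)·6·L^(-1/2), so P·MP_L = w gives 33·L^(-1/2) = w.
Solving, L(w) = (33/w)^(2). This is a constant-elasticity form: L ∝ w^(−2), so ε = −2.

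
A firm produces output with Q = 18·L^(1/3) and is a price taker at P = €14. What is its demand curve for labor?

MP_L = (1/3)·18·L^(-2/3) = 6·L^(-2/3).
Setting P·MP_L = w: 84·L^(-2/3) = w.
Solving for L: L^(-2/3) = w/84, so L = (84/w)^(3/2).

L(w) = (84/w)^(3/2)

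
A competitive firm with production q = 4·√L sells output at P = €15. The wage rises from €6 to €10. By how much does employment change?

From P·MP_L = w with MP_L = 2·L^(-1/2), the labor demand is L(w) = (30/w)^(2).
At w = 6: L = 25. At w = 10: L = 9.
ΔL = 9 − 25 = -16.

ΔL = -16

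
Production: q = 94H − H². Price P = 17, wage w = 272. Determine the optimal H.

The marginal product of H is MP_H = 94 − 2H.
A price-taking firm hires until the value of the marginal product equals the wage: P·MP_H = w, so 17·(94 − 2H) = 272.
Then 94 − 2H = 16, giving H = 39.

H* = 39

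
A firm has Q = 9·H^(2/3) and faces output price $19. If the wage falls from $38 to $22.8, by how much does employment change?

From P·MP_H = w with MP_H = 6·H^(-1/3), the labor demand is H(w) = (114/w)^(3).
At w = 38: H = 27. At w = 22.8: H = 125.
ΔH = 125 − 27 = 98.

ΔH = 98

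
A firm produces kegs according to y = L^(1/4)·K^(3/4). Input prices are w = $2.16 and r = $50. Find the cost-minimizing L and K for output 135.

L* = 625, K* = 81

Cost minimization requires the marginal rate of technical substitution to equal the input-price ratio: MP_L/MP_K = w/r.
Here MP_L/MP_K = (1/4)·(K/L)/(3/4) = (1/3)·(K/L). Setting this equal to 2.16/50 = 0.0432 gives K = 0.1296L.
Substituting into y = 135: L^(1/4)·(0.1296L)^(3/4) = 135.
Solving, L = 625 and K = 81.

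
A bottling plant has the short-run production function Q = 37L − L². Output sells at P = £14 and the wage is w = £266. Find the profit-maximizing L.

L* = 9

The marginal product of L is MP_L = 37 − 2L.
A price-taking firm hires until the value of the marginal product equals the wage: P·MP_L = w, so 14·(37 − 2L) = 266.
Then 37 − 2L = 19, giving L = 9.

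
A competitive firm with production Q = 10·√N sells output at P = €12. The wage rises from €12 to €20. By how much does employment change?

ΔN = -16

From P·MP_N = w with MP_N = 5·N^(-1/2), the labor demand is N(w) = (60/w)^(2).
At w = 12: N = 25. At w = 20: N = 9.
ΔN = 9 − 25 = -16.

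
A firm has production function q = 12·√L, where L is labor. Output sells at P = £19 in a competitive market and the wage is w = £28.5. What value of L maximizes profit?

L* = 16

MP_L = (1/2)·12·L^(-1/2) = 6·L^(-1/2).
Profit maximization for a price taker requires P·MP_L = w: 19·6·L^(-1/2) = 28.5.
So L^(-1/2) = 0.25, which gives L = 16.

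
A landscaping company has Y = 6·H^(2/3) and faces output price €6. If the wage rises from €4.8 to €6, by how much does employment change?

From P·MP_H = w with MP_H = 4·H^(-1/3), the labor demand is H(w) = (24/w)^(3).
At w = 4.8: H = 125. At w = 6: H = 64.
ΔH = 64 − 125 = -61.

ΔH = -61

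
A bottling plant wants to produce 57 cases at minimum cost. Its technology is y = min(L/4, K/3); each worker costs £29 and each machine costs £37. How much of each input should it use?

L* = 228, K* = 171

With a fixed-proportions technology, the cost-minimizing bundle uses no slack in either input: L/4 = K/3 = y.
So L = 4·57 = 228 and K = 3·57 = 171.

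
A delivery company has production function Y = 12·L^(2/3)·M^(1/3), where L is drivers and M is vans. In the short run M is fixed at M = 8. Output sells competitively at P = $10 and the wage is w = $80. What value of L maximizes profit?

With M = 8, MP_L = (2/3)·12·L^(-1/3)·8^(1/3) = 16·L^(-1/3).
Profit maximization for a price taker requires P·MP_L = w: 10·16·L^(-1/3) = 80.
So L^(-1/3) = 0.5, which gives L = 8.

L* = 8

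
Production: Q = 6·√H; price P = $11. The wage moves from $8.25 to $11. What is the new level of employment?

H* = 9

From P·MP_H = w with MP_H = 3·H^(-1/2), the labor demand is H(w) = (33/w)^(2).
At w = 8.25: H = 16. At w = 11: H = 9.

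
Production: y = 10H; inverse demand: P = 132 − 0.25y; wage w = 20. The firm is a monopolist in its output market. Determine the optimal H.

Marginal revenue from the inverse demand is MR = 132 − 0.5y.
The marginal product is MP_H = 10.
A monopolist hires until marginal revenue product equals the wage: MR·MP_H = w.
(132 − 5H)·10 = 20, so H = 26.

H* = 26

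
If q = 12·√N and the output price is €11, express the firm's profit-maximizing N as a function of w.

N(w) = 4356/w²

MP_N = (1/2)·12·N^(-1/2) = 6·N^(-1/2).
Setting P·MP_N = w: 66·N^(-1/2) = w.
Solving for N: N^(-1/2) = w/66, so N = (66/w)^(2).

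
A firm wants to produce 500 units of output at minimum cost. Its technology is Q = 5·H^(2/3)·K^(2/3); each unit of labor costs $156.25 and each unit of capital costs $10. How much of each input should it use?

H* = 8, K* = 125

Cost minimization requires the marginal rate of technical substitution to equal the input-price ratio: MP_H/MP_K = w/r.
Here MP_H/MP_K = (2/3)·(K/H)/(2/3) = (K/H). Setting this equal to 156.25/10 = 15.625 gives K = 15.625H.
Substituting into Q = 500: 5·H^(2/3)·(15.625H)^(2/3) = 500.
Solving, H = 8 and K = 125.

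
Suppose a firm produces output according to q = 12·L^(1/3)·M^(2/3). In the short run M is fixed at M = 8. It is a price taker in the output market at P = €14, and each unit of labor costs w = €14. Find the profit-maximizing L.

L* = 64

With M = 8, MP_L = (1/3)·12·L^(-2/3)·8^(2/3) = 16·L^(-2/3).
Profit maximization for a price taker requires P·MP_L = w: 14·16·L^(-2/3) = 14.
So L^(-2/3) = 0.0625, which gives L = 64.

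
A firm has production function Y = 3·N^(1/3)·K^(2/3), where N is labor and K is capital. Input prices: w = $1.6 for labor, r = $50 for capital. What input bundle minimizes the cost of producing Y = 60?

N* = 125, K* = 8

Cost minimization requires the marginal rate of technical substitution to equal the input-price ratio: MP_N/MP_K = w/r.
Here MP_N/MP_K = (1/3)·(K/N)/(2/3) = 0.5·(K/N). Setting this equal to 1.6/50 = 0.032 gives K = 0.064N.
Substituting into Y = 60: 3·N^(1/3)·(0.064N)^(2/3) = 60.
Solving, N = 125 and K = 8.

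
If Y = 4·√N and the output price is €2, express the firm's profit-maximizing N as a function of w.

MP_N = (1/2)·4·N^(-1/2) = 2·N^(-1/2).
Setting P·MP_N = w: 4·N^(-1/2) = w.
Solving for N: N^(-1/2) = w/4, so N = (4/w)^(2).

N(w) = 16/w²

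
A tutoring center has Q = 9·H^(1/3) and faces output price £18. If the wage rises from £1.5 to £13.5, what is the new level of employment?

From P·MP_H = w with MP_H = 3·H^(-2/3), the labor demand is H(w) = (54/w)^(3/2).
At w = 1.5: H = 216. At w = 13.5: H = 8.

H* = 8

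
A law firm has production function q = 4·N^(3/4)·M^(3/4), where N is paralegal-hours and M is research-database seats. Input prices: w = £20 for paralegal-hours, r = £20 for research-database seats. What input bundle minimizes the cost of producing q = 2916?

Cost minimization requires the marginal rate of technical substitution to equal the input-price ratio: MP_N/MP_M = w/r.
Here MP_N/MP_M = (3/4)·(M/N)/(3/4) = (M/N). Setting this equal to 20/20 = 1 gives M = N.
Substituting into q = 2916: 4·N^(3/4)·(N)^(3/4) = 2916.
Solving, N = 81 and M = 81.

N* = 81, M* = 81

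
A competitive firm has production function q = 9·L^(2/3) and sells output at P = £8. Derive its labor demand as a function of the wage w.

L(w) = 110592/w³

MP_L = (2/3)·9·L^(-1/3) = 6·L^(-1/3).
Setting P·MP_L = w: 48·L^(-1/3) = w.
Solving for L: L^(-1/3) = w/48, so L = (48/w)^(3).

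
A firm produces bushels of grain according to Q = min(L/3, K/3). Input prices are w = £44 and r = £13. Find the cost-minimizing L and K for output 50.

L* = 150, K* = 150

With a fixed-proportions technology, the cost-minimizing bundle uses no slack in either input: L/3 = K/3 = Q.
So L = 3·50 = 150 and K = 3·50 = 150.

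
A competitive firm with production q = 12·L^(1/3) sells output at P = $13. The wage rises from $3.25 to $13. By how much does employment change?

From P·MP_L = w with MP_L = 4·L^(-2/3), the labor demand is L(w) = (52/w)^(3/2).
At w = 3.25: L = 64. At w = 13: L = 8.
ΔL = 8 − 64 = -56.

ΔL = -56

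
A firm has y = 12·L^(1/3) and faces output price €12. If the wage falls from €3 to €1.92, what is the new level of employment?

L* = 125

From P·MP_L = w with MP_L = 4·L^(-2/3), the labor demand is L(w) = (48/w)^(3/2).
At w = 3: L = 64. At w = 1.92: L = 125.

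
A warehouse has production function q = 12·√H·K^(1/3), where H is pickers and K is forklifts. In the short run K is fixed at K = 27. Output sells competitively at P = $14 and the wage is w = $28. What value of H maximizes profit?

H* = 81

With K = 27, MP_H = (1/2)·12·H^(-1/2)·27^(1/3) = 18·H^(-1/2).
Profit maximization for a price taker requires P·MP_H = w: 14·18·H^(-1/2) = 28.
So H^(-1/2) = 1/9, which gives H = 81.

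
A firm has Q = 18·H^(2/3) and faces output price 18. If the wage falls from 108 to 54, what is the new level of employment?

H* = 64

From P·MP_H = w with MP_H = 12·H^(-1/3), the labor demand is H(w) = (216/w)^(3).
At w = 108: H = 8. At w = 54: H = 64.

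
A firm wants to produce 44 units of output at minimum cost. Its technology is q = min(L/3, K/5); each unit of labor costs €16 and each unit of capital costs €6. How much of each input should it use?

With a fixed-proportions technology, the cost-minimizing bundle uses no slack in either input: L/3 = K/5 = q.
So L = 3·44 = 132 and K = 5·44 = 220.

L* = 132, K* = 220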